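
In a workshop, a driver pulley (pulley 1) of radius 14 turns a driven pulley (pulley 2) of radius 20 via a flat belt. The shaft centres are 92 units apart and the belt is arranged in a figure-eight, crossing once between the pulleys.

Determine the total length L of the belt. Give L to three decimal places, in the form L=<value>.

crossed belt: β = asin((r1+r2)/C) = asin(34/92) = 21.6888°
wrap1 = wrap2 = π + 2β = 223.3776°
tangent length = C·cosβ = 85.4868
L = (r1+r2)·wrap + 2·C·cosβ = 34·3.8987 + 2·85.4868 = 303.5286

L=303.529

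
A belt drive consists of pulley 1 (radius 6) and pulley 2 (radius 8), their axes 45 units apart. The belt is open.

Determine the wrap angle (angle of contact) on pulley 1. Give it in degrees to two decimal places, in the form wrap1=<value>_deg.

open belt: β = asin((r2−r1)/C) = asin(2/45) = 2.5473°
wrap1 = π − 2β = 174.9054°
wrap2 = π + 2β = 185.0946°

wrap1=174.91_deg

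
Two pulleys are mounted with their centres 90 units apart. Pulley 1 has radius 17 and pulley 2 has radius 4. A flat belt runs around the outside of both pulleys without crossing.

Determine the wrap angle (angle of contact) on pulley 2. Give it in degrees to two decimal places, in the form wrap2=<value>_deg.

open belt: β = asin((r2−r1)/C) = asin(-13/90) = -8.3051°
wrap1 = π − 2β = 196.6102°
wrap2 = π + 2β = 163.3898°

wrap2=163.39_deg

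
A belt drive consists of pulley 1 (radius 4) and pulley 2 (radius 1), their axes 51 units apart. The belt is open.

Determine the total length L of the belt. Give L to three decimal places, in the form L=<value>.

open belt: β = asin((r2−r1)/C) = asin(-3/51) = -3.3723°
wrap1 = π − 2β = 186.7446°
wrap2 = π + 2β = 173.2554°
tangent length = C·cosβ = 50.9117
L = r1·wrap1 + r2·wrap2 + 2·C·cosβ = 4·3.2593 + 1·3.0239 + 2·50.9117 = 117.8845

L=117.884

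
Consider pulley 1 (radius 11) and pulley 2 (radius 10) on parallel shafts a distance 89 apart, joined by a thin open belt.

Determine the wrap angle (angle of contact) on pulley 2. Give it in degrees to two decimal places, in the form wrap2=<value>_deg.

wrap2=178.71_deg

open belt: β = asin((r2−r1)/C) = asin(-1/89) = -0.6438°
wrap1 = π − 2β = 181.2876°
wrap2 = π + 2β = 178.7124°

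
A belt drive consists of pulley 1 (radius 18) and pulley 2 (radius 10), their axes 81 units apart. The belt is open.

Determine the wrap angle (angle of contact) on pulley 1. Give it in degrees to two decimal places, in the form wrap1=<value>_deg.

open belt: β = asin((r2−r1)/C) = asin(-8/81) = -5.6681°
wrap1 = π − 2β = 191.3362°
wrap2 = π + 2β = 168.6638°

wrap1=191.34_deg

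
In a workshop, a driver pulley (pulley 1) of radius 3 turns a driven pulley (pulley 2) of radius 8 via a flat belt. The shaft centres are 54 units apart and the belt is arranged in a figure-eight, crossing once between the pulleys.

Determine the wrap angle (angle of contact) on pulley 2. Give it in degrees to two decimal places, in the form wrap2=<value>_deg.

crossed belt: β = asin((r1+r2)/C) = asin(11/54) = 11.7536°
wrap1 = wrap2 = π + 2β = 203.5073°

wrap2=203.51_deg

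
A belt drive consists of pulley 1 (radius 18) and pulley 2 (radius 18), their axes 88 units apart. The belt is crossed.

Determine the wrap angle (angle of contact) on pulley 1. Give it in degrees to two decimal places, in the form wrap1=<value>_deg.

crossed belt: β = asin((r1+r2)/C) = asin(36/88) = 24.1477°
wrap1 = wrap2 = π + 2β = 228.2955°

wrap1=228.30_deg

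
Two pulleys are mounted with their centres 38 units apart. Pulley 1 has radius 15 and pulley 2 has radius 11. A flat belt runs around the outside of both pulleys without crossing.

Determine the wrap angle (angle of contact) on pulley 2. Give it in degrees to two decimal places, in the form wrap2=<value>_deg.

open belt: β = asin((r2−r1)/C) = asin(-4/38) = -6.0423°
wrap1 = π − 2β = 192.0847°
wrap2 = π + 2β = 167.9153°

wrap2=167.92_deg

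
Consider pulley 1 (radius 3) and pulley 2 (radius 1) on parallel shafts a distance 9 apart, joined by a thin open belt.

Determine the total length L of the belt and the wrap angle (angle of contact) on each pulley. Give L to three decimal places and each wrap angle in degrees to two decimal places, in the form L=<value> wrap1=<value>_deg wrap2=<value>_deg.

L=31.013 wrap1=205.68_deg wrap2=154.32_deg

open belt: β = asin((r2−r1)/C) = asin(-2/9) = -12.8396°
wrap1 = π − 2β = 205.6792°
wrap2 = π + 2β = 154.3208°
tangent length = C·cosβ = 8.7750
L = r1·wrap1 + r2·wrap2 + 2·C·cosβ = 3·3.5898 + 1·2.6934 + 2·8.7750 = 31.0127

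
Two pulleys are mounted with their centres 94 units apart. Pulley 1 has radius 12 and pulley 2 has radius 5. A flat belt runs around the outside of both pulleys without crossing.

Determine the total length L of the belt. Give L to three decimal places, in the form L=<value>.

L=241.929

open belt: β = asin((r2−r1)/C) = asin(-7/94) = -4.2707°
wrap1 = π − 2β = 188.5413°
wrap2 = π + 2β = 171.4587°
tangent length = C·cosβ = 93.7390
L = r1·wrap1 + r2·wrap2 + 2·C·cosβ = 12·3.2907 + 5·2.9925 + 2·93.7390 = 241.9286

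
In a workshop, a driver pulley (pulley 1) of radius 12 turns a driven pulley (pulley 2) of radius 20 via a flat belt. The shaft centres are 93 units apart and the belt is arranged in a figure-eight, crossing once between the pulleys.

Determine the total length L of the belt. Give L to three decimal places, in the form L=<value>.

L=297.654

crossed belt: β = asin((r1+r2)/C) = asin(32/93) = 20.1260°
wrap1 = wrap2 = π + 2β = 220.2520°
tangent length = C·cosβ = 87.3212
L = (r1+r2)·wrap + 2·C·cosβ = 32·3.8441 + 2·87.3212 = 297.6544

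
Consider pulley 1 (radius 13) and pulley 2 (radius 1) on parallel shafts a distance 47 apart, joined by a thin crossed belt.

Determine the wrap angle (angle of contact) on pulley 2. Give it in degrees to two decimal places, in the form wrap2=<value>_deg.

crossed belt: β = asin((r1+r2)/C) = asin(14/47) = 17.3299°
wrap1 = wrap2 = π + 2β = 214.6597°

wrap2=214.66_deg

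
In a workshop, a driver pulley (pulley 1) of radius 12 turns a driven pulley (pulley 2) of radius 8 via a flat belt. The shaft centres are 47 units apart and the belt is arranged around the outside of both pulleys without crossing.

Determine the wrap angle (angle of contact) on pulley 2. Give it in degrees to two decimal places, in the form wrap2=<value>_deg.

open belt: β = asin((r2−r1)/C) = asin(-4/47) = -4.8821°
wrap1 = π − 2β = 189.7643°
wrap2 = π + 2β = 170.2357°

wrap2=170.24_deg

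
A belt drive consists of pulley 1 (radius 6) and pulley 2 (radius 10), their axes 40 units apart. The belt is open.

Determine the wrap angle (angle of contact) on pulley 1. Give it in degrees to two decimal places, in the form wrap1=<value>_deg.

wrap1=168.52_deg

open belt: β = asin((r2−r1)/C) = asin(4/40) = 5.7392°
wrap1 = π − 2β = 168.5217°
wrap2 = π + 2β = 191.4783°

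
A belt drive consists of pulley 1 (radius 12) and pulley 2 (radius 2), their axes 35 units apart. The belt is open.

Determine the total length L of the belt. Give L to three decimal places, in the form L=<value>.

open belt: β = asin((r2−r1)/C) = asin(-10/35) = -16.6015°
wrap1 = π − 2β = 213.2031°
wrap2 = π + 2β = 146.7969°
tangent length = C·cosβ = 33.5410
L = r1·wrap1 + r2·wrap2 + 2·C·cosβ = 12·3.7211 + 2·2.5621 + 2·33.5410 = 116.8594

L=116.859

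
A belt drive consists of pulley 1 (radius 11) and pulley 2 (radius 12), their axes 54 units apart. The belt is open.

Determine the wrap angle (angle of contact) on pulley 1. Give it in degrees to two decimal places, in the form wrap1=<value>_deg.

wrap1=177.88_deg

open belt: β = asin((r2−r1)/C) = asin(1/54) = 1.0611°
wrap1 = π − 2β = 177.8778°
wrap2 = π + 2β = 182.1222°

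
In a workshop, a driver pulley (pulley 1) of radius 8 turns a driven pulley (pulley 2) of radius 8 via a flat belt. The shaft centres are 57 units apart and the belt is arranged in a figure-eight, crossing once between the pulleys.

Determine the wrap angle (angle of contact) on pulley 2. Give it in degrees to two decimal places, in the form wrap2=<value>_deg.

crossed belt: β = asin((r1+r2)/C) = asin(16/57) = 16.3021°
wrap1 = wrap2 = π + 2β = 212.6042°

wrap2=212.60_deg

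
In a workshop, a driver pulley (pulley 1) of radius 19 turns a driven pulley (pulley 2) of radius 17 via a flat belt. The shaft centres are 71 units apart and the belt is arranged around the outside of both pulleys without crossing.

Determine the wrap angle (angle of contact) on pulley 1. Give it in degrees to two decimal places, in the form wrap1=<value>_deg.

wrap1=183.23_deg

open belt: β = asin((r2−r1)/C) = asin(-2/71) = -1.6142°
wrap1 = π − 2β = 183.2284°
wrap2 = π + 2β = 176.7716°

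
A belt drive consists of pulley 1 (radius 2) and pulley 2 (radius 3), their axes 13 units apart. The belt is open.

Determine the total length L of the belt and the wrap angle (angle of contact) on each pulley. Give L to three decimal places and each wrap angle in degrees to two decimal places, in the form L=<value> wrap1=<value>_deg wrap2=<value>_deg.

open belt: β = asin((r2−r1)/C) = asin(1/13) = 4.4117°
wrap1 = π − 2β = 171.1765°
wrap2 = π + 2β = 188.8235°
tangent length = C·cosβ = 12.9615
L = r1·wrap1 + r2·wrap2 + 2·C·cosβ = 2·2.9876 + 3·3.2956 + 2·12.9615 = 41.7849

L=41.785 wrap1=171.18_deg wrap2=188.82_deg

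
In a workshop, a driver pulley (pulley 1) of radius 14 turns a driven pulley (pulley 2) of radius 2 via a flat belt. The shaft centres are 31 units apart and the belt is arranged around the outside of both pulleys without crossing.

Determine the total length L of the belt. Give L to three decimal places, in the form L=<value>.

open belt: β = asin((r2−r1)/C) = asin(-12/31) = -22.7740°
wrap1 = π − 2β = 225.5479°
wrap2 = π + 2β = 134.4521°
tangent length = C·cosβ = 28.5832
L = r1·wrap1 + r2·wrap2 + 2·C·cosβ = 14·3.9366 + 2·2.3466 + 2·28.5832 = 116.9714

L=116.971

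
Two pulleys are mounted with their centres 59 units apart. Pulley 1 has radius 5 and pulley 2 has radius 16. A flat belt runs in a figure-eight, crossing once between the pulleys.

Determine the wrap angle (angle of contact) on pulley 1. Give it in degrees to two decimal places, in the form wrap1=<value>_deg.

crossed belt: β = asin((r1+r2)/C) = asin(21/59) = 20.8506°
wrap1 = wrap2 = π + 2β = 221.7012°

wrap1=221.70_deg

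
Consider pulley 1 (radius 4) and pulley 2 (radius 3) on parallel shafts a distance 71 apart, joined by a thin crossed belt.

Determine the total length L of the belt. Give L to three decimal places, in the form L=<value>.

crossed belt: β = asin((r1+r2)/C) = asin(7/71) = 5.6581°
wrap1 = wrap2 = π + 2β = 191.3161°
tangent length = C·cosβ = 70.6541
L = (r1+r2)·wrap + 2·C·cosβ = 7·3.3391 + 2·70.6541 = 164.6819

L=164.682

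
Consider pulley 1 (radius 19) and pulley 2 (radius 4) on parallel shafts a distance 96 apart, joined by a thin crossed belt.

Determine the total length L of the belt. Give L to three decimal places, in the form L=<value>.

L=269.794

crossed belt: β = asin((r1+r2)/C) = asin(23/96) = 13.8619°
wrap1 = wrap2 = π + 2β = 207.7239°
tangent length = C·cosβ = 93.2041
L = (r1+r2)·wrap + 2·C·cosβ = 23·3.6255 + 2·93.2041 = 269.7939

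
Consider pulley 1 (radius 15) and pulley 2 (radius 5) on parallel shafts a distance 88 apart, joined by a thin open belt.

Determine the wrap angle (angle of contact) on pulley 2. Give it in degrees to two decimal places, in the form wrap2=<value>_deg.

open belt: β = asin((r2−r1)/C) = asin(-10/88) = -6.5250°
wrap1 = π − 2β = 193.0500°
wrap2 = π + 2β = 166.9500°

wrap2=166.95_deg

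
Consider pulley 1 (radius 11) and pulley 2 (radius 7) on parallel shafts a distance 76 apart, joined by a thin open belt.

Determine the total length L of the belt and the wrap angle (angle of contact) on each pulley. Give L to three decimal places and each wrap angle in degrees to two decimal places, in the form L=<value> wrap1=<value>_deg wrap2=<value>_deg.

open belt: β = asin((r2−r1)/C) = asin(-4/76) = -3.0170°
wrap1 = π − 2β = 186.0339°
wrap2 = π + 2β = 173.9661°
tangent length = C·cosβ = 75.8947
L = r1·wrap1 + r2·wrap2 + 2·C·cosβ = 11·3.2469 + 7·3.0363 + 2·75.8947 = 208.7592

L=208.759 wrap1=186.03_deg wrap2=173.97_deg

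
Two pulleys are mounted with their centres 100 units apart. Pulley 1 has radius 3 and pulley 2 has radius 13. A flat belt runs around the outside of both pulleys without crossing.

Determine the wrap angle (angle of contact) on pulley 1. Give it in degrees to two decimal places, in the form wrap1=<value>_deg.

wrap1=168.52_deg

open belt: β = asin((r2−r1)/C) = asin(10/100) = 5.7392°
wrap1 = π − 2β = 168.5217°
wrap2 = π + 2β = 191.4783°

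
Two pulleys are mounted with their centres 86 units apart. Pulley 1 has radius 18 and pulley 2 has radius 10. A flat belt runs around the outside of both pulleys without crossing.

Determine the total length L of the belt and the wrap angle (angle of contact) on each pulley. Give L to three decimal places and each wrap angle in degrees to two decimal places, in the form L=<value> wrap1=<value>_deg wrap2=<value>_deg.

open belt: β = asin((r2−r1)/C) = asin(-8/86) = -5.3376°
wrap1 = π − 2β = 190.6751°
wrap2 = π + 2β = 169.3249°
tangent length = C·cosβ = 85.6271
L = r1·wrap1 + r2·wrap2 + 2·C·cosβ = 18·3.3279 + 10·2.9553 + 2·85.6271 = 260.7093

L=260.709 wrap1=190.68_deg wrap2=169.32_deg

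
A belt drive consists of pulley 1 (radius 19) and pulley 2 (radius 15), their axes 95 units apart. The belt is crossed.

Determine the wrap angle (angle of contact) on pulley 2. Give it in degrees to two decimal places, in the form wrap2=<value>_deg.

crossed belt: β = asin((r1+r2)/C) = asin(34/95) = 20.9710°
wrap1 = wrap2 = π + 2β = 221.9419°

wrap2=221.94_deg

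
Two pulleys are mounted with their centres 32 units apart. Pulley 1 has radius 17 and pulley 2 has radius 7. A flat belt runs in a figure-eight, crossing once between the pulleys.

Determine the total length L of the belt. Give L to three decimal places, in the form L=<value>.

crossed belt: β = asin((r1+r2)/C) = asin(24/32) = 48.5904°
wrap1 = wrap2 = π + 2β = 277.1808°
tangent length = C·cosβ = 21.1660
L = (r1+r2)·wrap + 2·C·cosβ = 24·4.8377 + 2·21.1660 = 158.4372

L=158.437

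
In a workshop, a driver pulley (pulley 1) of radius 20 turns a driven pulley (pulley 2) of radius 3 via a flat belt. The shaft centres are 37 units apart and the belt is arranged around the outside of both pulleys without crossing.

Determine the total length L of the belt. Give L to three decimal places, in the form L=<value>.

L=154.214

open belt: β = asin((r2−r1)/C) = asin(-17/37) = -27.3522°
wrap1 = π − 2β = 234.7045°
wrap2 = π + 2β = 125.2955°
tangent length = C·cosβ = 32.8634
L = r1·wrap1 + r2·wrap2 + 2·C·cosβ = 20·4.0964 + 3·2.1868 + 2·32.8634 = 154.2145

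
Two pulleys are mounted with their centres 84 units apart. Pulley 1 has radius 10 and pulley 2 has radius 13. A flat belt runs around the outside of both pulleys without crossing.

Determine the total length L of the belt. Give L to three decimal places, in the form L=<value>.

open belt: β = asin((r2−r1)/C) = asin(3/84) = 2.0467°
wrap1 = π − 2β = 175.9066°
wrap2 = π + 2β = 184.0934°
tangent length = C·cosβ = 83.9464
L = r1·wrap1 + r2·wrap2 + 2·C·cosβ = 10·3.0701 + 13·3.2130 + 2·83.9464 = 240.3638

L=240.364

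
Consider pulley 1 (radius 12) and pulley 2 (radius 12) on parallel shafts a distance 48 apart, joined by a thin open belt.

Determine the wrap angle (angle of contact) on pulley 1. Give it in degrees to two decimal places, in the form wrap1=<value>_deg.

wrap1=180.00_deg

open belt: β = asin((r2−r1)/C) = asin(0/48) = 0.0000°
wrap1 = π − 2β = 180.0000°
wrap2 = π + 2β = 180.0000°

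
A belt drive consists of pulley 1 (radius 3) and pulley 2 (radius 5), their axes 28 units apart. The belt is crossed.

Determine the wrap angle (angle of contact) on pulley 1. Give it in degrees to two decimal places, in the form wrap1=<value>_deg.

crossed belt: β = asin((r1+r2)/C) = asin(8/28) = 16.6015°
wrap1 = wrap2 = π + 2β = 213.2031°

wrap1=213.20_deg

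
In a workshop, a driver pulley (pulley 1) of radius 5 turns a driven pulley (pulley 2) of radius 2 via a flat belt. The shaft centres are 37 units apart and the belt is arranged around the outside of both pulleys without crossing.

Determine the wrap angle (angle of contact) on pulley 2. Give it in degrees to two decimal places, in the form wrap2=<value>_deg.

open belt: β = asin((r2−r1)/C) = asin(-3/37) = -4.6507°
wrap1 = π − 2β = 189.3014°
wrap2 = π + 2β = 170.6986°

wrap2=170.70_deg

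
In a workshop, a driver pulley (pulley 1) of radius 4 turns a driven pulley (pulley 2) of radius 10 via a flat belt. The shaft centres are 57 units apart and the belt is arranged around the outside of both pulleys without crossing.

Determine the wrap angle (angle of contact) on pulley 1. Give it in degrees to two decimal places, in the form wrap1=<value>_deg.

wrap1=167.92_deg

open belt: β = asin((r2−r1)/C) = asin(6/57) = 6.0423°
wrap1 = π − 2β = 167.9153°
wrap2 = π + 2β = 192.0847°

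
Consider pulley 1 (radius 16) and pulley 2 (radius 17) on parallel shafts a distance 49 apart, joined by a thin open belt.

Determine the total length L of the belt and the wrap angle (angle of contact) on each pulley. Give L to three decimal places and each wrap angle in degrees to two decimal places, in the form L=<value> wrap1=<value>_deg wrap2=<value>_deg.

L=201.693 wrap1=177.66_deg wrap2=182.34_deg

open belt: β = asin((r2−r1)/C) = asin(1/49) = 1.1694°
wrap1 = π − 2β = 177.6612°
wrap2 = π + 2β = 182.3388°
tangent length = C·cosβ = 48.9898
L = r1·wrap1 + r2·wrap2 + 2·C·cosβ = 16·3.1008 + 17·3.1824 + 2·48.9898 = 201.6930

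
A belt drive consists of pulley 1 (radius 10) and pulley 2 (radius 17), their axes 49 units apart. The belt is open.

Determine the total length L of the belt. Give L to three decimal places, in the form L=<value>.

L=183.825

open belt: β = asin((r2−r1)/C) = asin(7/49) = 8.2132°
wrap1 = π − 2β = 163.5736°
wrap2 = π + 2β = 196.4264°
tangent length = C·cosβ = 48.4974
L = r1·wrap1 + r2·wrap2 + 2·C·cosβ = 10·2.8549 + 17·3.4283 + 2·48.4974 = 183.8247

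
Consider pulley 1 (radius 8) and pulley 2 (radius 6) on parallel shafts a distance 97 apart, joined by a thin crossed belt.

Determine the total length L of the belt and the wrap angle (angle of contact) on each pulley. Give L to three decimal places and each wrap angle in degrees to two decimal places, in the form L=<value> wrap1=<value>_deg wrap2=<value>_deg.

L=240.006 wrap1=196.60_deg wrap2=196.60_deg

crossed belt: β = asin((r1+r2)/C) = asin(14/97) = 8.2985°
wrap1 = wrap2 = π + 2β = 196.5970°
tangent length = C·cosβ = 95.9844
L = (r1+r2)·wrap + 2·C·cosβ = 14·3.4313 + 2·95.9844 = 240.0064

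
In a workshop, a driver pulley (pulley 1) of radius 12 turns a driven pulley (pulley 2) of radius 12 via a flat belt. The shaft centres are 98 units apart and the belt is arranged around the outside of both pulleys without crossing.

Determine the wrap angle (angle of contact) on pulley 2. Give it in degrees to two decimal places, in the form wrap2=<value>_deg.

wrap2=180.00_deg

open belt: β = asin((r2−r1)/C) = asin(0/98) = 0.0000°
wrap1 = π − 2β = 180.0000°
wrap2 = π + 2β = 180.0000°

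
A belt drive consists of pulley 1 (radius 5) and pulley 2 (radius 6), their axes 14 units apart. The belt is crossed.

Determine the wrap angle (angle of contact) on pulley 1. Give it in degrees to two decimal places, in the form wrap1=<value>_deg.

wrap1=283.57_deg

crossed belt: β = asin((r1+r2)/C) = asin(11/14) = 51.7868°
wrap1 = wrap2 = π + 2β = 283.5736°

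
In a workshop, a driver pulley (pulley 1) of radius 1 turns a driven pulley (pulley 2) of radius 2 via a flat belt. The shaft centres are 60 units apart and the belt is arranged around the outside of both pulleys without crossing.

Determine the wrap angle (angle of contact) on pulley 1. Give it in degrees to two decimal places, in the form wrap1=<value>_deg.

open belt: β = asin((r2−r1)/C) = asin(1/60) = 0.9550°
wrap1 = π − 2β = 178.0901°
wrap2 = π + 2β = 181.9099°

wrap1=178.09_deg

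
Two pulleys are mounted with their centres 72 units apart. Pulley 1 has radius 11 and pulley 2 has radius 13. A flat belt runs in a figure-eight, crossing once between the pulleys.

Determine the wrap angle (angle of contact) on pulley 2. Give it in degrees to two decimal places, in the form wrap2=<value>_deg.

crossed belt: β = asin((r1+r2)/C) = asin(24/72) = 19.4712°
wrap1 = wrap2 = π + 2β = 218.9424°

wrap2=218.94_deg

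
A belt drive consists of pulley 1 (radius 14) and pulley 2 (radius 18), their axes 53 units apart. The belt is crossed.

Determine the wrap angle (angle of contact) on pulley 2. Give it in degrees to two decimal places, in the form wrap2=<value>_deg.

wrap2=254.28_deg

crossed belt: β = asin((r1+r2)/C) = asin(32/53) = 37.1406°
wrap1 = wrap2 = π + 2β = 254.2813°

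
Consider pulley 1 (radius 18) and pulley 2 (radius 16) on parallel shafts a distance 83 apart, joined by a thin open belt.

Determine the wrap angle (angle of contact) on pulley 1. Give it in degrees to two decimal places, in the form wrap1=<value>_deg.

open belt: β = asin((r2−r1)/C) = asin(-2/83) = -1.3808°
wrap1 = π − 2β = 182.7615°
wrap2 = π + 2β = 177.2385°

wrap1=182.76_deg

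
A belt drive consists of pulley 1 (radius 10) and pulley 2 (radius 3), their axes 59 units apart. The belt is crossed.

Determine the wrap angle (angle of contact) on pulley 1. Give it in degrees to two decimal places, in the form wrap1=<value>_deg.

crossed belt: β = asin((r1+r2)/C) = asin(13/59) = 12.7289°
wrap1 = wrap2 = π + 2β = 205.4579°

wrap1=205.46_deg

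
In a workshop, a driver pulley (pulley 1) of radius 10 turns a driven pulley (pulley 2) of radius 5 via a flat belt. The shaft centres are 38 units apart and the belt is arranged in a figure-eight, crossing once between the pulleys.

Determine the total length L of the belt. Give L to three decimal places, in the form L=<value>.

L=129.126

crossed belt: β = asin((r1+r2)/C) = asin(15/38) = 23.2496°
wrap1 = wrap2 = π + 2β = 226.4991°
tangent length = C·cosβ = 34.9142
L = (r1+r2)·wrap + 2·C·cosβ = 15·3.9532 + 2·34.9142 = 129.1257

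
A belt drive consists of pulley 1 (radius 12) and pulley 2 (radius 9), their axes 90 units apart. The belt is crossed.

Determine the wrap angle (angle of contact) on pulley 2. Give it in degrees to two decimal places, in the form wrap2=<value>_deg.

wrap2=206.99_deg

crossed belt: β = asin((r1+r2)/C) = asin(21/90) = 13.4934°
wrap1 = wrap2 = π + 2β = 206.9868°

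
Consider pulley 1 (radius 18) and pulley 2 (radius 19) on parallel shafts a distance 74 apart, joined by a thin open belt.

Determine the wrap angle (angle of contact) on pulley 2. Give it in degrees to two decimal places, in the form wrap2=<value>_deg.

wrap2=181.55_deg

open belt: β = asin((r2−r1)/C) = asin(1/74) = 0.7743°
wrap1 = π − 2β = 178.4514°
wrap2 = π + 2β = 181.5486°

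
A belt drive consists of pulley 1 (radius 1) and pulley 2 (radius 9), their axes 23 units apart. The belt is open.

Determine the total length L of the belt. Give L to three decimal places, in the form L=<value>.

L=80.228

open belt: β = asin((r2−r1)/C) = asin(8/23) = 20.3544°
wrap1 = π − 2β = 139.2912°
wrap2 = π + 2β = 220.7088°
tangent length = C·cosβ = 21.5639
L = r1·wrap1 + r2·wrap2 + 2·C·cosβ = 1·2.4311 + 9·3.8521 + 2·21.5639 = 80.2277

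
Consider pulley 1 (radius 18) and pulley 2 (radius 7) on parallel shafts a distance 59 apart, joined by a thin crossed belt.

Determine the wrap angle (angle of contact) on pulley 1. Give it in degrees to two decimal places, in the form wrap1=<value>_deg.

wrap1=230.14_deg

crossed belt: β = asin((r1+r2)/C) = asin(25/59) = 25.0702°
wrap1 = wrap2 = π + 2β = 230.1405°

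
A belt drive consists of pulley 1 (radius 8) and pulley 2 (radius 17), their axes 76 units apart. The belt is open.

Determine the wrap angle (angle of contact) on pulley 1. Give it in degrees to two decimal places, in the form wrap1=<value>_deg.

open belt: β = asin((r2−r1)/C) = asin(9/76) = 6.8010°
wrap1 = π − 2β = 166.3980°
wrap2 = π + 2β = 193.6020°

wrap1=166.40_deg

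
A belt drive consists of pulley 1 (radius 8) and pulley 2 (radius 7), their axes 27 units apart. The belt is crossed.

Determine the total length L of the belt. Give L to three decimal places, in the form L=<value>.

crossed belt: β = asin((r1+r2)/C) = asin(15/27) = 33.7490°
wrap1 = wrap2 = π + 2β = 247.4980°
tangent length = C·cosβ = 22.4499
L = (r1+r2)·wrap + 2·C·cosβ = 15·4.3197 + 2·22.4499 = 109.6947

L=109.695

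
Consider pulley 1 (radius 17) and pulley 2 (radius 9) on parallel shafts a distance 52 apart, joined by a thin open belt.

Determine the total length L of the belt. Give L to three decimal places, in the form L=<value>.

L=186.915

open belt: β = asin((r2−r1)/C) = asin(-8/52) = -8.8499°
wrap1 = π − 2β = 197.6998°
wrap2 = π + 2β = 162.3002°
tangent length = C·cosβ = 51.3809
L = r1·wrap1 + r2·wrap2 + 2·C·cosβ = 17·3.4505 + 9·2.8327 + 2·51.3809 = 186.9146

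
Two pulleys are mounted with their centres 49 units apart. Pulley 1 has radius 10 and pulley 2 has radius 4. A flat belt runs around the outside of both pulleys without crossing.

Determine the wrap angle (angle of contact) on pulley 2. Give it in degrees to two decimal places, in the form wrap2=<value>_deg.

wrap2=165.93_deg

open belt: β = asin((r2−r1)/C) = asin(-6/49) = -7.0335°
wrap1 = π − 2β = 194.0669°
wrap2 = π + 2β = 165.9331°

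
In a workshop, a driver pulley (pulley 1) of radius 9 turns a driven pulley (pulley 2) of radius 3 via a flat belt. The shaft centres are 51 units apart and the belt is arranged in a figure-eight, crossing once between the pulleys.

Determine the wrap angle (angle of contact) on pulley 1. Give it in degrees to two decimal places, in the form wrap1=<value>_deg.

wrap1=207.22_deg

crossed belt: β = asin((r1+r2)/C) = asin(12/51) = 13.6090°
wrap1 = wrap2 = π + 2β = 207.2179°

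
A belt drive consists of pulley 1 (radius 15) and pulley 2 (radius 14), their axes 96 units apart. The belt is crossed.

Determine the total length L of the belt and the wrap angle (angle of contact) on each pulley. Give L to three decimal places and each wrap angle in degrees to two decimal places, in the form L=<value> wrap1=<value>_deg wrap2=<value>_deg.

L=291.935 wrap1=215.17_deg wrap2=215.17_deg

crossed belt: β = asin((r1+r2)/C) = asin(29/96) = 17.5828°
wrap1 = wrap2 = π + 2β = 215.1656°
tangent length = C·cosβ = 91.5150
L = (r1+r2)·wrap + 2·C·cosβ = 29·3.7553 + 2·91.5150 = 291.9351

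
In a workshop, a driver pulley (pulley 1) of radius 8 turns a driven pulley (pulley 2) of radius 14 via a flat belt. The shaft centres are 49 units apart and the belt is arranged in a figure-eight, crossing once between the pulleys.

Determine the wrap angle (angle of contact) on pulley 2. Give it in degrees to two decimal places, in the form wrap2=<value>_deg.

crossed belt: β = asin((r1+r2)/C) = asin(22/49) = 26.6782°
wrap1 = wrap2 = π + 2β = 233.3565°

wrap2=233.36_deg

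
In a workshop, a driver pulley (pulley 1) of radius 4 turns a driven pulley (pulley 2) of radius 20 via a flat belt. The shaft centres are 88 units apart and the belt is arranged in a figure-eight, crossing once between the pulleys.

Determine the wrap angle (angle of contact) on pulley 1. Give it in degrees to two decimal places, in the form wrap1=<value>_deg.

wrap1=211.65_deg

crossed belt: β = asin((r1+r2)/C) = asin(24/88) = 15.8266°
wrap1 = wrap2 = π + 2β = 211.6532°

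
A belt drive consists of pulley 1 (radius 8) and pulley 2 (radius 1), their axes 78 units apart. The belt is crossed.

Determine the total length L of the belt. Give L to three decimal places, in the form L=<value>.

L=185.314

crossed belt: β = asin((r1+r2)/C) = asin(9/78) = 6.6258°
wrap1 = wrap2 = π + 2β = 193.2516°
tangent length = C·cosβ = 77.4790
L = (r1+r2)·wrap + 2·C·cosβ = 9·3.3729 + 2·77.4790 = 185.3140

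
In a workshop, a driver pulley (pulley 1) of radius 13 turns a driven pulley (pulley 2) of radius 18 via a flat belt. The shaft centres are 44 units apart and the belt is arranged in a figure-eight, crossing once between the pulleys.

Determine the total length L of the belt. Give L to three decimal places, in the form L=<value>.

crossed belt: β = asin((r1+r2)/C) = asin(31/44) = 44.7928°
wrap1 = wrap2 = π + 2β = 269.5857°
tangent length = C·cosβ = 31.2250
L = (r1+r2)·wrap + 2·C·cosβ = 31·4.7052 + 2·31.2250 = 208.3099

L=208.310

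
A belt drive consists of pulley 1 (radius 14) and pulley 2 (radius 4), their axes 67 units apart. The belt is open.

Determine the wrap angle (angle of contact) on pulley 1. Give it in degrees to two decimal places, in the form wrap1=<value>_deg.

wrap1=197.17_deg

open belt: β = asin((r2−r1)/C) = asin(-10/67) = -8.5837°
wrap1 = π − 2β = 197.1674°
wrap2 = π + 2β = 162.8326°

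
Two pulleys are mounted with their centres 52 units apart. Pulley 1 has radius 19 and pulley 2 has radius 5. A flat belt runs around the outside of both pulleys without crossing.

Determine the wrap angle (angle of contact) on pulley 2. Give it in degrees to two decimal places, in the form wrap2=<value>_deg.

open belt: β = asin((r2−r1)/C) = asin(-14/52) = -15.6185°
wrap1 = π − 2β = 211.2370°
wrap2 = π + 2β = 148.7630°

wrap2=148.76_deg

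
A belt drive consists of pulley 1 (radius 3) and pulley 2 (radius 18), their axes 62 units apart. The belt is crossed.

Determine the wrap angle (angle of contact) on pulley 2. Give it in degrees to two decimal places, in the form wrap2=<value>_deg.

wrap2=219.60_deg

crossed belt: β = asin((r1+r2)/C) = asin(21/62) = 19.7983°
wrap1 = wrap2 = π + 2β = 219.5966°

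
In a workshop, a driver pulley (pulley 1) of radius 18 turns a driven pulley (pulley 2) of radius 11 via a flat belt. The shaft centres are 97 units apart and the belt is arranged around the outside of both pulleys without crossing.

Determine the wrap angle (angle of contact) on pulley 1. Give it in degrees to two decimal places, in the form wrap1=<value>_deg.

wrap1=188.28_deg

open belt: β = asin((r2−r1)/C) = asin(-7/97) = -4.1383°
wrap1 = π − 2β = 188.2767°
wrap2 = π + 2β = 171.7233°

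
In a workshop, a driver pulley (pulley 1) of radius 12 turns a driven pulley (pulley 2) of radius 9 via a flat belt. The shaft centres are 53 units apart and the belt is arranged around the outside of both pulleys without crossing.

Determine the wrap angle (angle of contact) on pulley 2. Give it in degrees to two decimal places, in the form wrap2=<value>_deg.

wrap2=173.51_deg

open belt: β = asin((r2−r1)/C) = asin(-3/53) = -3.2449°
wrap1 = π − 2β = 186.4898°
wrap2 = π + 2β = 173.5102°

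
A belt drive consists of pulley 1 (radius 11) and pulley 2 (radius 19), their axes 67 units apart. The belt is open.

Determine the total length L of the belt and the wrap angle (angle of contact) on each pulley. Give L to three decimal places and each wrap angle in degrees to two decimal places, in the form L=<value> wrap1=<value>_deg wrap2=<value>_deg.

open belt: β = asin((r2−r1)/C) = asin(8/67) = 6.8576°
wrap1 = π − 2β = 166.2847°
wrap2 = π + 2β = 193.7153°
tangent length = C·cosβ = 66.5207
L = r1·wrap1 + r2·wrap2 + 2·C·cosβ = 11·2.9022 + 19·3.3810 + 2·66.5207 = 229.2041

L=229.204 wrap1=166.28_deg wrap2=193.72_deg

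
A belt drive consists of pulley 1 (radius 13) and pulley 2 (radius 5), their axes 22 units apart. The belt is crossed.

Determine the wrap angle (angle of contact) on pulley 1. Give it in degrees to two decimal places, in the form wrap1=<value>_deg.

crossed belt: β = asin((r1+r2)/C) = asin(18/22) = 54.9032°
wrap1 = wrap2 = π + 2β = 289.8064°

wrap1=289.81_deg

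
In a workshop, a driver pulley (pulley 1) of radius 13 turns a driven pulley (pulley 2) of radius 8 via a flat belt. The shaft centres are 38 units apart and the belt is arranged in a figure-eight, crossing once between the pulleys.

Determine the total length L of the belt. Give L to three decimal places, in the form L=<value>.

L=153.906

crossed belt: β = asin((r1+r2)/C) = asin(21/38) = 33.5477°
wrap1 = wrap2 = π + 2β = 247.0955°
tangent length = C·cosβ = 31.6702
L = (r1+r2)·wrap + 2·C·cosβ = 21·4.3126 + 2·31.6702 = 153.9056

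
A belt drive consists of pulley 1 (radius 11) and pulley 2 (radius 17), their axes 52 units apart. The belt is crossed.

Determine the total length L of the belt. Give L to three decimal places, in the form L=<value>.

crossed belt: β = asin((r1+r2)/C) = asin(28/52) = 32.5790°
wrap1 = wrap2 = π + 2β = 245.1579°
tangent length = C·cosβ = 43.8178
L = (r1+r2)·wrap + 2·C·cosβ = 28·4.2788 + 2·43.8178 = 207.4424

L=207.442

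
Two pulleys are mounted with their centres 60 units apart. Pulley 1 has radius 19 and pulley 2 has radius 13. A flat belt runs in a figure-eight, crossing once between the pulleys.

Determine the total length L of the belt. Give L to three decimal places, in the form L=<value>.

L=238.042

crossed belt: β = asin((r1+r2)/C) = asin(32/60) = 32.2310°
wrap1 = wrap2 = π + 2β = 244.4619°
tangent length = C·cosβ = 50.7543
L = (r1+r2)·wrap + 2·C·cosβ = 32·4.2667 + 2·50.7543 = 238.0419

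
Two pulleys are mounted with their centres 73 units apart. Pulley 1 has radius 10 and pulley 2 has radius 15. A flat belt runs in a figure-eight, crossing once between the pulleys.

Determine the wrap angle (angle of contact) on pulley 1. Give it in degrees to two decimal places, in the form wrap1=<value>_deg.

wrap1=220.05_deg

crossed belt: β = asin((r1+r2)/C) = asin(25/73) = 20.0272°
wrap1 = wrap2 = π + 2β = 220.0543°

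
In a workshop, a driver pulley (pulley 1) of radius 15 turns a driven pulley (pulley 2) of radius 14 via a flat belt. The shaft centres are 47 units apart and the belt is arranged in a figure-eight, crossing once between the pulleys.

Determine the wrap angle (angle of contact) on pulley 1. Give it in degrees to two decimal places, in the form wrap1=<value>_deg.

wrap1=256.20_deg

crossed belt: β = asin((r1+r2)/C) = asin(29/47) = 38.0989°
wrap1 = wrap2 = π + 2β = 256.1979°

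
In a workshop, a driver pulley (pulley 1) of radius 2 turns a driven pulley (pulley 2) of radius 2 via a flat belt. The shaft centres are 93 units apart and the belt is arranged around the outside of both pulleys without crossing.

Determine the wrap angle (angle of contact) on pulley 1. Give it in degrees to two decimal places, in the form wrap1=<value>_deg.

open belt: β = asin((r2−r1)/C) = asin(0/93) = 0.0000°
wrap1 = π − 2β = 180.0000°
wrap2 = π + 2β = 180.0000°

wrap1=180.00_deg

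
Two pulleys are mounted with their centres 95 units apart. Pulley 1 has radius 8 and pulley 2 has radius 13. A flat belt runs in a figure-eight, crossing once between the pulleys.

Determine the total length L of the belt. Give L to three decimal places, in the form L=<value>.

crossed belt: β = asin((r1+r2)/C) = asin(21/95) = 12.7709°
wrap1 = wrap2 = π + 2β = 205.5417°
tangent length = C·cosβ = 92.6499
L = (r1+r2)·wrap + 2·C·cosβ = 21·3.5874 + 2·92.6499 = 260.6347

L=260.635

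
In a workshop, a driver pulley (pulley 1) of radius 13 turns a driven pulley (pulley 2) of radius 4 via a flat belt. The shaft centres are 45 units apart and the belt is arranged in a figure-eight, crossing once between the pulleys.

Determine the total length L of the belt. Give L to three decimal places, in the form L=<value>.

L=149.909

crossed belt: β = asin((r1+r2)/C) = asin(17/45) = 22.1961°
wrap1 = wrap2 = π + 2β = 224.3922°
tangent length = C·cosβ = 41.6653
L = (r1+r2)·wrap + 2·C·cosβ = 17·3.9164 + 2·41.6653 = 149.9092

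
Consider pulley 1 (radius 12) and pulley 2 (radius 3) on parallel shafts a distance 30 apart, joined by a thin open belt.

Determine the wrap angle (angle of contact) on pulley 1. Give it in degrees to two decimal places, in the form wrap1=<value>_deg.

wrap1=214.92_deg

open belt: β = asin((r2−r1)/C) = asin(-9/30) = -17.4576°
wrap1 = π − 2β = 214.9152°
wrap2 = π + 2β = 145.0848°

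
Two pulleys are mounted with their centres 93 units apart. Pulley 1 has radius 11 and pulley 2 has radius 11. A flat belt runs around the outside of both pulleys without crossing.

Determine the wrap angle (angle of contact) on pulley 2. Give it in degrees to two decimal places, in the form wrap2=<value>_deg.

wrap2=180.00_deg

open belt: β = asin((r2−r1)/C) = asin(0/93) = 0.0000°
wrap1 = π − 2β = 180.0000°
wrap2 = π + 2β = 180.0000°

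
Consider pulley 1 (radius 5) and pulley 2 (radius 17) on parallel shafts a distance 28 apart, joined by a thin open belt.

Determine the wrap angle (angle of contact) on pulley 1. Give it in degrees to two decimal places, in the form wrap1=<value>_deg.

wrap1=129.25_deg

open belt: β = asin((r2−r1)/C) = asin(12/28) = 25.3769°
wrap1 = π − 2β = 129.2461°
wrap2 = π + 2β = 230.7539°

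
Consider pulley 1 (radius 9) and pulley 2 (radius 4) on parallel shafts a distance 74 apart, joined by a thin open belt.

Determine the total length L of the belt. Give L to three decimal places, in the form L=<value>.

open belt: β = asin((r2−r1)/C) = asin(-5/74) = -3.8743°
wrap1 = π − 2β = 187.7486°
wrap2 = π + 2β = 172.2514°
tangent length = C·cosβ = 73.8309
L = r1·wrap1 + r2·wrap2 + 2·C·cosβ = 9·3.2768 + 4·3.0064 + 2·73.8309 = 189.1787

L=189.179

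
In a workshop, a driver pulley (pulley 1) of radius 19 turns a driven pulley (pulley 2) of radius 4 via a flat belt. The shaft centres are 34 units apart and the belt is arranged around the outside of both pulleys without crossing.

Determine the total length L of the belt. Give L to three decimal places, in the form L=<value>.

L=146.988

open belt: β = asin((r2−r1)/C) = asin(-15/34) = -26.1790°
wrap1 = π − 2β = 232.3579°
wrap2 = π + 2β = 127.6421°
tangent length = C·cosβ = 30.5123
L = r1·wrap1 + r2·wrap2 + 2·C·cosβ = 19·4.0554 + 4·2.2278 + 2·30.5123 = 146.9885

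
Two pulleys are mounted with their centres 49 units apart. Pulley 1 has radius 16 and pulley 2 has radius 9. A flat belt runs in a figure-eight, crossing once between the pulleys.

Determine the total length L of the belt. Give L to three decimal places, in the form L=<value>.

L=189.596

crossed belt: β = asin((r1+r2)/C) = asin(25/49) = 30.6774°
wrap1 = wrap2 = π + 2β = 241.3548°
tangent length = C·cosβ = 42.1426
L = (r1+r2)·wrap + 2·C·cosβ = 25·4.2124 + 2·42.1426 = 189.5961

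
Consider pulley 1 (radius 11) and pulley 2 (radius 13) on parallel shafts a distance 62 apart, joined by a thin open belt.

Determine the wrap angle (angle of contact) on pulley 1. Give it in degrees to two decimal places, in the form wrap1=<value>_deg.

wrap1=176.30_deg

open belt: β = asin((r2−r1)/C) = asin(2/62) = 1.8486°
wrap1 = π − 2β = 176.3029°
wrap2 = π + 2β = 183.6971°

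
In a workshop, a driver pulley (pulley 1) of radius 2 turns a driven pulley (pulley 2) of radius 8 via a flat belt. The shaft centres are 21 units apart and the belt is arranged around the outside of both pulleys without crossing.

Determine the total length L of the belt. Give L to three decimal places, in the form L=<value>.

open belt: β = asin((r2−r1)/C) = asin(6/21) = 16.6015°
wrap1 = π − 2β = 146.7969°
wrap2 = π + 2β = 213.2031°
tangent length = C·cosβ = 20.1246
L = r1·wrap1 + r2·wrap2 + 2·C·cosβ = 2·2.5621 + 8·3.7211 + 2·20.1246 = 75.1422

L=75.142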